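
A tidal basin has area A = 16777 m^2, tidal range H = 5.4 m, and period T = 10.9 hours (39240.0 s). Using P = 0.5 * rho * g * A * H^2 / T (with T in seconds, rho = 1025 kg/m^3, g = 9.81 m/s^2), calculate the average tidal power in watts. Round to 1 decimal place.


Convert period to seconds: T = 10.9 * 3600 = 39240.0 s
H^2 = 5.4^2 = 29.16
P = 0.5 * rho * g * A * H^2 / T
P = 0.5 * 1025 * 9.81 * 16777 * 29.16 / 39240.0
P = 62681.0 W

62681.0


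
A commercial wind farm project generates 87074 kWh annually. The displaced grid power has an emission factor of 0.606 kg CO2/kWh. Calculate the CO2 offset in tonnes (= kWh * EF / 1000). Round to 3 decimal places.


CO2 offset in kg = generation * emission_factor
CO2 offset = 87074 * 0.606 = 52766.84 kg
Convert to tonnes:
  CO2 offset = 52766.84 / 1000 = 52.767 tonnes

52.767


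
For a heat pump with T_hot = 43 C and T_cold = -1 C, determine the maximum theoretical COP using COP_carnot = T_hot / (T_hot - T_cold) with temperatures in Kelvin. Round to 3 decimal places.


Convert to Kelvin:
  T_hot = 43 + 273.15 = 316.15 K
  T_cold = -1 + 273.15 = 272.15 K
Apply Carnot COP formula:
  COP = T_hot_K / (T_hot_K - T_cold_K) = 316.15 / 44.0
  COP = 7.185

7.185


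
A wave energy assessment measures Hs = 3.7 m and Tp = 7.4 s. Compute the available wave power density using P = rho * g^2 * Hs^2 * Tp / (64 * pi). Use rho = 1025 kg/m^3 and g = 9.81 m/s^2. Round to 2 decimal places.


Apply wave power formula:
  g^2 = 9.81^2 = 96.2361
  Hs^2 = 3.7^2 = 13.69
  Numerator = rho * g^2 * Hs^2 * Tp = 1025 * 96.2361 * 13.69 * 7.4 = 9993026.71
  Denominator = 64 * pi = 201.0619
  P = 9993026.71 / 201.0619 = 49701.24 W/m

49701.24


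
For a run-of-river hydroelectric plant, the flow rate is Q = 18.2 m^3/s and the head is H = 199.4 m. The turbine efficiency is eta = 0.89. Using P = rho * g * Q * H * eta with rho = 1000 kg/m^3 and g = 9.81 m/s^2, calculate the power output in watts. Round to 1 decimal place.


Apply the hydropower formula P = rho * g * Q * H * eta
rho * g = 1000 * 9.81 = 9810.0
P = 9810.0 * 18.2 * 199.4 * 0.89
P = 31685134.6 W

31685134.6


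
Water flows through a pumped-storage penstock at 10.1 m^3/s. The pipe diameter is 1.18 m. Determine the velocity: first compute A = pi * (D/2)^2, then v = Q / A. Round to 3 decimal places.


Compute pipe cross-sectional area:
  A = pi * (D/2)^2 = pi * (1.18/2)^2 = 1.0936 m^2
Calculate velocity:
  v = Q / A = 10.1 / 1.0936
  v = 9.236 m/s

9.236


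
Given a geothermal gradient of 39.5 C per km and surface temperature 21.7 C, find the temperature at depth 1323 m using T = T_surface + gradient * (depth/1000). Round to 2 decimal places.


Convert depth to km: 1323 / 1000 = 1.323 km
Temperature increase = gradient * depth_km = 39.5 * 1.323 = 52.26 C
Temperature at depth = T_surface + delta_T = 21.7 + 52.26
T = 73.96 C

73.96


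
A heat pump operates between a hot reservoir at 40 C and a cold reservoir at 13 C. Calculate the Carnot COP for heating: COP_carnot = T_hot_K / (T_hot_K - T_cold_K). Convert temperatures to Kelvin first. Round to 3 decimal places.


Convert to Kelvin:
  T_hot = 40 + 273.15 = 313.15 K
  T_cold = 13 + 273.15 = 286.15 K
Apply Carnot COP formula:
  COP = T_hot_K / (T_hot_K - T_cold_K) = 313.15 / 27.0
  COP = 11.598

11.598


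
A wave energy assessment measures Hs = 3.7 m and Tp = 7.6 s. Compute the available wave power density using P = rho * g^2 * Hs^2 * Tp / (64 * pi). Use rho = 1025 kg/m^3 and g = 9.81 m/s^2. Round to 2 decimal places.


Apply wave power formula:
  g^2 = 9.81^2 = 96.2361
  Hs^2 = 3.7^2 = 13.69
  Numerator = rho * g^2 * Hs^2 * Tp = 1025 * 96.2361 * 13.69 * 7.6 = 10263108.51
  Denominator = 64 * pi = 201.0619
  P = 10263108.51 / 201.0619 = 51044.51 W/m

51044.51


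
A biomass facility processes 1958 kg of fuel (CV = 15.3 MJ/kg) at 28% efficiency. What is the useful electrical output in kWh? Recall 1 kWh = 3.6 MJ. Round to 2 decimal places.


Total energy = mass * CV = 1958 * 15.3 = 29957.4 MJ
Useful energy = total * eta = 29957.4 * 0.28 = 8388.07 MJ
Convert to kWh: 8388.07 / 3.6
Useful energy = 2330.02 kWh

2330.02


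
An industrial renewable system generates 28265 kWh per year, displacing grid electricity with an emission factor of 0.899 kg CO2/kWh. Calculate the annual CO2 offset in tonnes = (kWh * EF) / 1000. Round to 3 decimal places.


CO2 offset in kg = generation * emission_factor
CO2 offset = 28265 * 0.899 = 25410.24 kg
Convert to tonnes:
  CO2 offset = 25410.24 / 1000 = 25.410 tonnes

25.410


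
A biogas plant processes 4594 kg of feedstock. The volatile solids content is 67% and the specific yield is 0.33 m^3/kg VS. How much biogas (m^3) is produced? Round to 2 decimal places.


Compute volatile solids:
  VS = mass * VS_fraction = 4594 * 0.67 = 3077.98 kg
Calculate biogas volume:
  Biogas = VS * specific_yield = 3077.98 * 0.33
  Biogas = 1015.73 m^3

1015.73


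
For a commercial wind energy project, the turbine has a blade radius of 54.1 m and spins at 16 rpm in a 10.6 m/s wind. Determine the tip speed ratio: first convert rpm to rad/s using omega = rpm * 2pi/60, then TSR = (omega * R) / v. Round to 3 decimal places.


Convert rotational speed to rad/s:
  omega = 16 * 2 * pi / 60 = 1.6755 rad/s
Compute tip speed:
  v_tip = omega * R = 1.6755 * 54.1 = 90.645 m/s
Tip speed ratio:
  TSR = v_tip / v_wind = 90.645 / 10.6 = 8.551

8.551


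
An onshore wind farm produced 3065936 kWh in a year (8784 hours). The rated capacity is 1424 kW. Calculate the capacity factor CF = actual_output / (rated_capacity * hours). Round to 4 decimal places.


Capacity factor = actual output / maximum possible output
Maximum possible = rated * hours = 1424 * 8784 = 12508416 kWh
CF = 3065936 / 12508416
CF = 0.2451

0.2451


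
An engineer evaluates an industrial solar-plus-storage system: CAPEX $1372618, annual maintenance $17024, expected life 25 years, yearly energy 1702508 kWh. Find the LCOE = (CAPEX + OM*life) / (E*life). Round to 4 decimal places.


Total cost = CAPEX + OM * lifetime = 1372618 + 17024 * 25 = 1372618 + 425600 = 1798218
Total generation = annual * lifetime = 1702508 * 25 = 42562700 kWh
LCOE = 1798218 / 42562700
LCOE = 0.0422 $/kWh

0.0422


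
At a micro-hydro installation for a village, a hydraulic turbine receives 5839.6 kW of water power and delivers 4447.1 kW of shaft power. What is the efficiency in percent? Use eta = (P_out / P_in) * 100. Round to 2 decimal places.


Turbine efficiency = (output power / input power) * 100
eta = (4447.1 / 5839.6) * 100
eta = 76.15%

76.15


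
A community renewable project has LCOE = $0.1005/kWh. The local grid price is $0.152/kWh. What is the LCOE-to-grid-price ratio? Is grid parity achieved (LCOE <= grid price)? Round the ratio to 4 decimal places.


Compare LCOE to grid price:
  LCOE = $0.1005/kWh, Grid price = $0.152/kWh
  Ratio = LCOE / grid_price = 0.1005 / 0.152 = 0.6612
  Grid parity achieved (ratio <= 1)? yes

0.6612


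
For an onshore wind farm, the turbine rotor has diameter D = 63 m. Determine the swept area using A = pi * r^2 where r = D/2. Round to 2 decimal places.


Compute the rotor radius:
  r = D / 2 = 63 / 2 = 31.5 m
Calculate swept area:
  A = pi * r^2 = pi * 31.5^2
  A = 3117.25 m^2

3117.25


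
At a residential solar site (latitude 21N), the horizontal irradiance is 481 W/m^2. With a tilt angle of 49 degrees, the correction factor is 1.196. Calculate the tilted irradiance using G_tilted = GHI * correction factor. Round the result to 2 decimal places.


Identify the given values:
  GHI = 481 W/m^2, tilt correction factor = 1.196
Apply the formula G_tilted = GHI * factor:
  G_tilted = 481 * 1.196
  G_tilted = 575.28 W/m^2

575.28


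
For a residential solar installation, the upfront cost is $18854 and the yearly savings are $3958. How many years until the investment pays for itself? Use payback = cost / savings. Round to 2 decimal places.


Simple payback period = initial cost / annual savings
Payback = 18854 / 3958
Payback = 4.76 years

4.76


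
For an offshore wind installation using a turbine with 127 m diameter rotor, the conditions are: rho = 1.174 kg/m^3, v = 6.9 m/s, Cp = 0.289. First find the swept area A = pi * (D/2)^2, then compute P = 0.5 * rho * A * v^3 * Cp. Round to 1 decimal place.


Step 1 -- Compute swept area:
  A = pi * (D/2)^2 = pi * (127/2)^2 = 12667.69 m^2
Step 2 -- Apply wind power equation:
  P = 0.5 * rho * A * v^3 * Cp
  v^3 = 6.9^3 = 328.509
  P = 0.5 * 1.174 * 12667.69 * 328.509 * 0.289
  P = 705960.7 W

705960.7


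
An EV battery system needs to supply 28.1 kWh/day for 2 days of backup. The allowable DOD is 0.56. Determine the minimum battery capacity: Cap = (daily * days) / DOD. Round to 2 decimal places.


Total energy needed = daily * days = 28.1 * 2 = 56.2 kWh
Account for depth of discharge:
  Cap = total_energy / DOD = 56.2 / 0.56
  Cap = 100.36 kWh

100.36


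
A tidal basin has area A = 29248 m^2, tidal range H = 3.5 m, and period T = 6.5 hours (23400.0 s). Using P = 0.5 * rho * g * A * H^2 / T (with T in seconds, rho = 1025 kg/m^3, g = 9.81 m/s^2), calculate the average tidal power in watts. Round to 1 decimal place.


Convert period to seconds: T = 6.5 * 3600 = 23400.0 s
H^2 = 3.5^2 = 12.25
P = 0.5 * rho * g * A * H^2 / T
P = 0.5 * 1025 * 9.81 * 29248 * 12.25 / 23400.0
P = 76980.2 W

76980.2


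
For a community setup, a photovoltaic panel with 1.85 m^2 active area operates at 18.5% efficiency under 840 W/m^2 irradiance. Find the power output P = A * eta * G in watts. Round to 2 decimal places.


Use the solar power formula P = A * eta * G.
Given: A = 1.85 m^2, eta = 0.185, G = 840 W/m^2
P = 1.85 * 0.185 * 840
P = 287.49 W

287.49


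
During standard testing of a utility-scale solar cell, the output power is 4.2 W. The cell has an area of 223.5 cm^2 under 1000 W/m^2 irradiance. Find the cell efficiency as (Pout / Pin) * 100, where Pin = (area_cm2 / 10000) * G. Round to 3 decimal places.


First compute the input power:
  Pin = area_cm2 / 10000 * G = 223.5 / 10000 * 1000 = 22.35 W
Then compute efficiency:
  Efficiency = (Pout / Pin) * 100 = (4.2 / 22.35) * 100
  Efficiency = 18.792%

18.792


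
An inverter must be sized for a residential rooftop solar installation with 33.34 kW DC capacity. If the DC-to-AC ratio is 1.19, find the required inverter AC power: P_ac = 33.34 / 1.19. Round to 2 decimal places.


The inverter AC capacity is determined by the DC/AC ratio.
Given: P_dc = 33.34 kW, DC/AC ratio = 1.19
P_ac = P_dc / ratio = 33.34 / 1.19
P_ac = 28.02 kW

28.02


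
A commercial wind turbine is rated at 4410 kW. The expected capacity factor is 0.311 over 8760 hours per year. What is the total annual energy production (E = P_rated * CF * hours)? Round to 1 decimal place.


Annual energy = rated_kW * capacity_factor * hours_per_year
Given: P_rated = 4410 kW, CF = 0.311, hours = 8760
E = 4410 * 0.311 * 8760
E = 12014427.6 kWh

12014427.6


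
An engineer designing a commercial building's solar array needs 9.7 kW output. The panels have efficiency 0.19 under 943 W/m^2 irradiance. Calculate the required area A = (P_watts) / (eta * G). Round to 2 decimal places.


Convert target power to watts: P = 9.7 * 1000 = 9700.0 W
Compute denominator: eta * G = 0.19 * 943 = 179.17
Required area A = P / (eta * G) = 9700.0 / 179.17
A = 54.14 m^2

54.14


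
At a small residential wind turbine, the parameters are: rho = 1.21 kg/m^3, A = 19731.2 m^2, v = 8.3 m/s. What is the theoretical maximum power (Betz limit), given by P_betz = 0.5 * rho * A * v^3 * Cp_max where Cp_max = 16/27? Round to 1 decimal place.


The Betz coefficient Cp_max = 16/27 = 0.5926
v^3 = 8.3^3 = 571.787
P_betz = 0.5 * rho * A * v^3 * Cp_max
P_betz = 0.5 * 1.21 * 19731.2 * 571.787 * 0.5926
P_betz = 4044821.6 W

4044821.6


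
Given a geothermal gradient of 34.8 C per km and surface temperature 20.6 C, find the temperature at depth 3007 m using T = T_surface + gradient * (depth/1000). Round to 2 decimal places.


Convert depth to km: 3007 / 1000 = 3.007 km
Temperature increase = gradient * depth_km = 34.8 * 3.007 = 104.64 C
Temperature at depth = T_surface + delta_T = 20.6 + 104.64
T = 125.24 C

125.24


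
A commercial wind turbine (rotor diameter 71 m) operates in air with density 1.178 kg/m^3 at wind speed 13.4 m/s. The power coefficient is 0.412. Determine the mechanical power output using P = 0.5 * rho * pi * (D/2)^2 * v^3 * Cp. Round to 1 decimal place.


Step 1 -- Compute swept area:
  A = pi * (D/2)^2 = pi * (71/2)^2 = 3959.19 m^2
Step 2 -- Apply wind power equation:
  P = 0.5 * rho * A * v^3 * Cp
  v^3 = 13.4^3 = 2406.104
  P = 0.5 * 1.178 * 3959.19 * 2406.104 * 0.412
  P = 2311710.7 W

2311710.7


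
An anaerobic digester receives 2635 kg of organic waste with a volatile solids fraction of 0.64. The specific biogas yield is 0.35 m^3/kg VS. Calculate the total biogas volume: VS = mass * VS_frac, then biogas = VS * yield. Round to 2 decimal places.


Compute volatile solids:
  VS = mass * VS_fraction = 2635 * 0.64 = 1686.4 kg
Calculate biogas volume:
  Biogas = VS * specific_yield = 1686.4 * 0.35
  Biogas = 590.24 m^3

590.24


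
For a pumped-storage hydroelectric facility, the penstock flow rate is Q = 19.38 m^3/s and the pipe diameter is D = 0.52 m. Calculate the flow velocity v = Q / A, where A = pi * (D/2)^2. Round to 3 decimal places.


Compute pipe cross-sectional area:
  A = pi * (D/2)^2 = pi * (0.52/2)^2 = 0.2124 m^2
Calculate velocity:
  v = Q / A = 19.38 / 0.2124
  v = 91.255 m/s

91.255


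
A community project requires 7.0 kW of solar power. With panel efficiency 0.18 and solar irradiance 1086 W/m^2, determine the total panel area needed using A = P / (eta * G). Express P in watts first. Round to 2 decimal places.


Convert target power to watts: P = 7.0 * 1000 = 7000.0 W
Compute denominator: eta * G = 0.18 * 1086 = 195.48
Required area A = P / (eta * G) = 7000.0 / 195.48
A = 35.81 m^2

35.81


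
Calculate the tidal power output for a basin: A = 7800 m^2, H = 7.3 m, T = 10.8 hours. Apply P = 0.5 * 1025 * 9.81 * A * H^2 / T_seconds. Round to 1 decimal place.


Convert period to seconds: T = 10.8 * 3600 = 38880.0 s
H^2 = 7.3^2 = 53.29
P = 0.5 * rho * g * A * H^2 / T
P = 0.5 * 1025 * 9.81 * 7800 * 53.29 / 38880.0
P = 53749.8 W

53749.8


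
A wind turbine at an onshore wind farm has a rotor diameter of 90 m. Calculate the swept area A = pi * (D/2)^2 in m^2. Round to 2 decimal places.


Compute the rotor radius:
  r = D / 2 = 90 / 2 = 45.0 m
Calculate swept area:
  A = pi * r^2 = pi * 45.0^2
  A = 6361.73 m^2

6361.73


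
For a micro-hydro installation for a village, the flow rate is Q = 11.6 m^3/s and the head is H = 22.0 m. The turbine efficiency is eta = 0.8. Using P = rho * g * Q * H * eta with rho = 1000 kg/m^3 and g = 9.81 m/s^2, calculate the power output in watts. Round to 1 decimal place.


Apply the hydropower formula P = rho * g * Q * H * eta
rho * g = 1000 * 9.81 = 9810.0
P = 9810.0 * 11.6 * 22.0 * 0.8
P = 2002809.6 W

2002809.6


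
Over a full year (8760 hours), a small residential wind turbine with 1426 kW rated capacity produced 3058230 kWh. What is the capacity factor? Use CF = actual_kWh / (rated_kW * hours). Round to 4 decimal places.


Capacity factor = actual output / maximum possible output
Maximum possible = rated * hours = 1426 * 8760 = 12491760 kWh
CF = 3058230 / 12491760
CF = 0.2448

0.2448


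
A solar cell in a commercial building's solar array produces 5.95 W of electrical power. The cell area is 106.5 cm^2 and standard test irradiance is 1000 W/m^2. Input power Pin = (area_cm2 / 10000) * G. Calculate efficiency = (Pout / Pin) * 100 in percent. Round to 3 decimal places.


First compute the input power:
  Pin = area_cm2 / 10000 * G = 106.5 / 10000 * 1000 = 10.65 W
Then compute efficiency:
  Efficiency = (Pout / Pin) * 100 = (5.95 / 10.65) * 100
  Efficiency = 55.869%

55.869


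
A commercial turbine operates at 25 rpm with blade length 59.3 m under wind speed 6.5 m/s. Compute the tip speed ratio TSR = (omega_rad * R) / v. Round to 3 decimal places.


Convert rotational speed to rad/s:
  omega = 25 * 2 * pi / 60 = 2.618 rad/s
Compute tip speed:
  v_tip = omega * R = 2.618 * 59.3 = 155.247 m/s
Tip speed ratio:
  TSR = v_tip / v_wind = 155.247 / 6.5 = 23.884

23.884


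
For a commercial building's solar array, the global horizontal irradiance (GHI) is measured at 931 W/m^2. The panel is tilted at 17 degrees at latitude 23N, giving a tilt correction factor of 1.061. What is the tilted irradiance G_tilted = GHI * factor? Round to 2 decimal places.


Identify the given values:
  GHI = 931 W/m^2, tilt correction factor = 1.061
Apply the formula G_tilted = GHI * factor:
  G_tilted = 931 * 1.061
  G_tilted = 987.79 W/m^2

987.79


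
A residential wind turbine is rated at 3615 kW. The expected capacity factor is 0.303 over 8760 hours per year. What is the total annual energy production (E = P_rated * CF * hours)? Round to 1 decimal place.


Annual energy = rated_kW * capacity_factor * hours_per_year
Given: P_rated = 3615 kW, CF = 0.303, hours = 8760
E = 3615 * 0.303 * 8760
E = 9595222.2 kWh

9595222.2


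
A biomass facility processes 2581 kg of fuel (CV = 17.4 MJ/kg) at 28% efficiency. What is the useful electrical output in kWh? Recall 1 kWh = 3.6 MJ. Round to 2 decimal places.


Total energy = mass * CV = 2581 * 17.4 = 44909.4 MJ
Useful energy = total * eta = 44909.4 * 0.28 = 12574.63 MJ
Convert to kWh: 12574.63 / 3.6
Useful energy = 3492.95 kWh

3492.95


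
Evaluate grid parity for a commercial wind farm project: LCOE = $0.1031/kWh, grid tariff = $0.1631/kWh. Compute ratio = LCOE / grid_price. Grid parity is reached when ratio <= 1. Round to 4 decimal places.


Compare LCOE to grid price:
  LCOE = $0.1031/kWh, Grid price = $0.1631/kWh
  Ratio = LCOE / grid_price = 0.1031 / 0.1631 = 0.6321
  Grid parity achieved (ratio <= 1)? yes

0.6321


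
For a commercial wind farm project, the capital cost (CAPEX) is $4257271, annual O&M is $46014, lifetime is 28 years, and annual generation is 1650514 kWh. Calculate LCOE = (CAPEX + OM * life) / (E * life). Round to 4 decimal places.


Total cost = CAPEX + OM * lifetime = 4257271 + 46014 * 28 = 4257271 + 1288392 = 5545663
Total generation = annual * lifetime = 1650514 * 28 = 46214392 kWh
LCOE = 5545663 / 46214392
LCOE = 0.1200 $/kWh

0.1200


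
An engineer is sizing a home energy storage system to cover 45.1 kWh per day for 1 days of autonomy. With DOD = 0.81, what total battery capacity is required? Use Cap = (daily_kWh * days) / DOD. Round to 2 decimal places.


Total energy needed = daily * days = 45.1 * 1 = 45.1 kWh
Account for depth of discharge:
  Cap = total_energy / DOD = 45.1 / 0.81
  Cap = 55.68 kWh

55.68


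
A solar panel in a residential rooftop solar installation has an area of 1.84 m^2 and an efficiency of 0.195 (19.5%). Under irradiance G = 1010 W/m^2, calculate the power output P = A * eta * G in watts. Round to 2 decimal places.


Use the solar power formula P = A * eta * G.
Given: A = 1.84 m^2, eta = 0.195, G = 1010 W/m^2
P = 1.84 * 0.195 * 1010
P = 362.39 W

362.39


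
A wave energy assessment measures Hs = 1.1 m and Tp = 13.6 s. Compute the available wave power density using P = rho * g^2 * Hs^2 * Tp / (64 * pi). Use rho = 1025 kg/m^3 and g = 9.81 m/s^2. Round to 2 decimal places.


Apply wave power formula:
  g^2 = 9.81^2 = 96.2361
  Hs^2 = 1.1^2 = 1.21
  Numerator = rho * g^2 * Hs^2 * Tp = 1025 * 96.2361 * 1.21 * 13.6 = 1623252.79
  Denominator = 64 * pi = 201.0619
  P = 1623252.79 / 201.0619 = 8073.40 W/m

8073.40


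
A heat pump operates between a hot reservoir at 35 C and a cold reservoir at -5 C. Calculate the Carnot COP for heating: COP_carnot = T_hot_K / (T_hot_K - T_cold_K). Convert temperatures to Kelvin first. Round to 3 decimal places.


Convert to Kelvin:
  T_hot = 35 + 273.15 = 308.15 K
  T_cold = -5 + 273.15 = 268.15 K
Apply Carnot COP formula:
  COP = T_hot_K / (T_hot_K - T_cold_K) = 308.15 / 40.0
  COP = 7.704

7.704


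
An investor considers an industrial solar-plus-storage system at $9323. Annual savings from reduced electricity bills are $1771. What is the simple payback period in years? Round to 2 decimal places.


Simple payback period = initial cost / annual savings
Payback = 9323 / 1771
Payback = 5.26 years

5.26


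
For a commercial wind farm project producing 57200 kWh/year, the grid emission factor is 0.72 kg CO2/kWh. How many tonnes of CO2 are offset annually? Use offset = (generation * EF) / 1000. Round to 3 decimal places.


CO2 offset in kg = generation * emission_factor
CO2 offset = 57200 * 0.72 = 41184.0 kg
Convert to tonnes:
  CO2 offset = 41184.0 / 1000 = 41.184 tonnes

41.184


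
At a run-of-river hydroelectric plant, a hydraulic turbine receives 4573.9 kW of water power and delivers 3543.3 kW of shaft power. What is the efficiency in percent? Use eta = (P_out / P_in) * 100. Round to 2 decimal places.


Turbine efficiency = (output power / input power) * 100
eta = (3543.3 / 4573.9) * 100
eta = 77.47%

77.47


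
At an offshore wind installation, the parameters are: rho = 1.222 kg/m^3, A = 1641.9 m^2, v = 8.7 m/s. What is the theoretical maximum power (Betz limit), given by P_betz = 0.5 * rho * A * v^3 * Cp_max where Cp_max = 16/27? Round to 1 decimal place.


The Betz coefficient Cp_max = 16/27 = 0.5926
v^3 = 8.7^3 = 658.503
P_betz = 0.5 * rho * A * v^3 * Cp_max
P_betz = 0.5 * 1.222 * 1641.9 * 658.503 * 0.5926
P_betz = 391473.1 W

391473.1


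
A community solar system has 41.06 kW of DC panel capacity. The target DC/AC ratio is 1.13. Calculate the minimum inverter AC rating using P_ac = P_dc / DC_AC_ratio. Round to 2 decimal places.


The inverter AC capacity is determined by the DC/AC ratio.
Given: P_dc = 41.06 kW, DC/AC ratio = 1.13
P_ac = P_dc / ratio = 41.06 / 1.13
P_ac = 36.34 kW

36.34


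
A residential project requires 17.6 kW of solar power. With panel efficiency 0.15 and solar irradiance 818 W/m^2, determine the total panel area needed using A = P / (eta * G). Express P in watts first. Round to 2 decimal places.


Convert target power to watts: P = 17.6 * 1000 = 17600.0 W
Compute denominator: eta * G = 0.15 * 818 = 122.7
Required area A = P / (eta * G) = 17600.0 / 122.7
A = 143.44 m^2

143.44


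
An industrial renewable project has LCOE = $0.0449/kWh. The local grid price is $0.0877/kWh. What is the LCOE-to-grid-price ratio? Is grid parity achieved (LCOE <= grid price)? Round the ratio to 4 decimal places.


Compare LCOE to grid price:
  LCOE = $0.0449/kWh, Grid price = $0.0877/kWh
  Ratio = LCOE / grid_price = 0.0449 / 0.0877 = 0.5120
  Grid parity achieved (ratio <= 1)? yes

0.5120


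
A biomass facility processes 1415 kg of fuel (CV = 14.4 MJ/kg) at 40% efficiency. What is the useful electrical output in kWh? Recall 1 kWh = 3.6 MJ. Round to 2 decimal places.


Total energy = mass * CV = 1415 * 14.4 = 20376.0 MJ
Useful energy = total * eta = 20376.0 * 0.4 = 8150.4 MJ
Convert to kWh: 8150.4 / 3.6
Useful energy = 2264.00 kWh

2264.00


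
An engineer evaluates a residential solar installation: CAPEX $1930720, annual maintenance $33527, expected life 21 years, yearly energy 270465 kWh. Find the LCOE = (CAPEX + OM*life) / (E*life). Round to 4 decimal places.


Total cost = CAPEX + OM * lifetime = 1930720 + 33527 * 21 = 1930720 + 704067 = 2634787
Total generation = annual * lifetime = 270465 * 21 = 5679765 kWh
LCOE = 2634787 / 5679765
LCOE = 0.4639 $/kWh

0.4639


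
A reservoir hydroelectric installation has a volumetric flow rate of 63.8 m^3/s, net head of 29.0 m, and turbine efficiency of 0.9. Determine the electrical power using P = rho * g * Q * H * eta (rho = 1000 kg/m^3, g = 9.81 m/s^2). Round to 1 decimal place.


Apply the hydropower formula P = rho * g * Q * H * eta
rho * g = 1000 * 9.81 = 9810.0
P = 9810.0 * 63.8 * 29.0 * 0.9
P = 16335415.8 W

16335415.8


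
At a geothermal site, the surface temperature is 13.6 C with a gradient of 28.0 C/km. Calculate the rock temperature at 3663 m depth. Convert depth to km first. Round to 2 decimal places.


Convert depth to km: 3663 / 1000 = 3.663 km
Temperature increase = gradient * depth_km = 28.0 * 3.663 = 102.56 C
Temperature at depth = T_surface + delta_T = 13.6 + 102.56
T = 116.16 C

116.16


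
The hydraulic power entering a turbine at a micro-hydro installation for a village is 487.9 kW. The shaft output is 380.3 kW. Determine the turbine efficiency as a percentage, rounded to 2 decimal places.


Turbine efficiency = (output power / input power) * 100
eta = (380.3 / 487.9) * 100
eta = 77.95%

77.95


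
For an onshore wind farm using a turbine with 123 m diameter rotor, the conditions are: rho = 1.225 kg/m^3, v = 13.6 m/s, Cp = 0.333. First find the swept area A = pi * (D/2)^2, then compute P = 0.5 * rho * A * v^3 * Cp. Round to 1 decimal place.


Step 1 -- Compute swept area:
  A = pi * (D/2)^2 = pi * (123/2)^2 = 11882.29 m^2
Step 2 -- Apply wind power equation:
  P = 0.5 * rho * A * v^3 * Cp
  v^3 = 13.6^3 = 2515.456
  P = 0.5 * 1.225 * 11882.29 * 2515.456 * 0.333
  P = 6096311.6 W

6096311.6


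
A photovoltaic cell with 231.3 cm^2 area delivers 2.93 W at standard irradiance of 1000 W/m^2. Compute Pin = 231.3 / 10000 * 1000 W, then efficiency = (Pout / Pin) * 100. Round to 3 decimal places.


First compute the input power:
  Pin = area_cm2 / 10000 * G = 231.3 / 10000 * 1000 = 23.13 W
Then compute efficiency:
  Efficiency = (Pout / Pin) * 100 = (2.93 / 23.13) * 100
  Efficiency = 12.668%

12.668


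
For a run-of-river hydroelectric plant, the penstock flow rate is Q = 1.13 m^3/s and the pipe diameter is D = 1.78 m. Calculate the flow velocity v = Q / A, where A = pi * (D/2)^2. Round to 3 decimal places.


Compute pipe cross-sectional area:
  A = pi * (D/2)^2 = pi * (1.78/2)^2 = 2.4885 m^2
Calculate velocity:
  v = Q / A = 1.13 / 2.4885
  v = 0.454 m/s

0.454


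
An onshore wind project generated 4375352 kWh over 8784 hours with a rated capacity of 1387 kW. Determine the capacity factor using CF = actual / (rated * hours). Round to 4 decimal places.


Capacity factor = actual output / maximum possible output
Maximum possible = rated * hours = 1387 * 8784 = 12183408 kWh
CF = 4375352 / 12183408
CF = 0.3591

0.3591


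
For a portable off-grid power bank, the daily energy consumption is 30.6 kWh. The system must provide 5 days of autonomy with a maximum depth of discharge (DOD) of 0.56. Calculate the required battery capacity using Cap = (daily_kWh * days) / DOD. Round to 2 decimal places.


Total energy needed = daily * days = 30.6 * 5 = 153.0 kWh
Account for depth of discharge:
  Cap = total_energy / DOD = 153.0 / 0.56
  Cap = 273.21 kWh

273.21


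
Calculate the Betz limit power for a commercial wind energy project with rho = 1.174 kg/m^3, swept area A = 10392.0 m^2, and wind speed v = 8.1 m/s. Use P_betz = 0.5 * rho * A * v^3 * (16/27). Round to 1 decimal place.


The Betz coefficient Cp_max = 16/27 = 0.5926
v^3 = 8.1^3 = 531.441
P_betz = 0.5 * rho * A * v^3 * Cp_max
P_betz = 0.5 * 1.174 * 10392.0 * 531.441 * 0.5926
P_betz = 1921093.6 W

1921093.6


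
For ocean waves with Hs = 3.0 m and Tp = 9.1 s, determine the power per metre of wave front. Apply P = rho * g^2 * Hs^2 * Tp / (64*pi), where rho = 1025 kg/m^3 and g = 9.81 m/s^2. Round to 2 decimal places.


Apply wave power formula:
  g^2 = 9.81^2 = 96.2361
  Hs^2 = 3.0^2 = 9.0
  Numerator = rho * g^2 * Hs^2 * Tp = 1025 * 96.2361 * 9.0 * 9.1 = 8078780.0
  Denominator = 64 * pi = 201.0619
  P = 8078780.0 / 201.0619 = 40180.56 W/m

40180.56


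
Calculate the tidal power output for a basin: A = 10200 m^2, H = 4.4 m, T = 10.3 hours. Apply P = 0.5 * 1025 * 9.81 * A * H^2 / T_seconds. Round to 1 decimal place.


Convert period to seconds: T = 10.3 * 3600 = 37080.0 s
H^2 = 4.4^2 = 19.36
P = 0.5 * rho * g * A * H^2 / T
P = 0.5 * 1025 * 9.81 * 10200 * 19.36 / 37080.0
P = 26775.0 W

26775.0


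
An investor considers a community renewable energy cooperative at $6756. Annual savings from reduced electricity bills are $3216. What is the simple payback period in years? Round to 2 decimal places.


Simple payback period = initial cost / annual savings
Payback = 6756 / 3216
Payback = 2.10 years

2.10


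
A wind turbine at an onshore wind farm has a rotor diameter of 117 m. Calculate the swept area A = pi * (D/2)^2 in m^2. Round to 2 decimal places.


Compute the rotor radius:
  r = D / 2 = 117 / 2 = 58.5 m
Calculate swept area:
  A = pi * r^2 = pi * 58.5^2
  A = 10751.32 m^2

10751.32


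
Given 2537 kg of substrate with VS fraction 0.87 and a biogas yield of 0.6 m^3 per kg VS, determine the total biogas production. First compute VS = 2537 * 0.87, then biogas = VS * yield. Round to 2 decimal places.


Compute volatile solids:
  VS = mass * VS_fraction = 2537 * 0.87 = 2207.19 kg
Calculate biogas volume:
  Biogas = VS * specific_yield = 2207.19 * 0.6
  Biogas = 1324.31 m^3

1324.31


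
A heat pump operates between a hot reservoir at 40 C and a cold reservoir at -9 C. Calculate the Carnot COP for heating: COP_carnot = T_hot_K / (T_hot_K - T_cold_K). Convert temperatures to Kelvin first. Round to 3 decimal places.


Convert to Kelvin:
  T_hot = 40 + 273.15 = 313.15 K
  T_cold = -9 + 273.15 = 264.15 K
Apply Carnot COP formula:
  COP = T_hot_K / (T_hot_K - T_cold_K) = 313.15 / 49.0
  COP = 6.391

6.391


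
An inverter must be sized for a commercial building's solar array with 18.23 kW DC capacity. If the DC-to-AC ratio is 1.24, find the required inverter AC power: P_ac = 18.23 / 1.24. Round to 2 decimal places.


The inverter AC capacity is determined by the DC/AC ratio.
Given: P_dc = 18.23 kW, DC/AC ratio = 1.24
P_ac = P_dc / ratio = 18.23 / 1.24
P_ac = 14.70 kW

14.70


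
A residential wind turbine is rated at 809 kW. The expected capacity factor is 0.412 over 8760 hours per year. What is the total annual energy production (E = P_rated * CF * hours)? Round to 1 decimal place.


Annual energy = rated_kW * capacity_factor * hours_per_year
Given: P_rated = 809 kW, CF = 0.412, hours = 8760
E = 809 * 0.412 * 8760
E = 2919778.1 kWh

2919778.1


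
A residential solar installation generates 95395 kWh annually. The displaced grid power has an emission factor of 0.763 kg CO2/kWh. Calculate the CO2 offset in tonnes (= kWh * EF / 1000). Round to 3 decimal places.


CO2 offset in kg = generation * emission_factor
CO2 offset = 95395 * 0.763 = 72786.39 kg
Convert to tonnes:
  CO2 offset = 72786.39 / 1000 = 72.786 tonnes

72.786


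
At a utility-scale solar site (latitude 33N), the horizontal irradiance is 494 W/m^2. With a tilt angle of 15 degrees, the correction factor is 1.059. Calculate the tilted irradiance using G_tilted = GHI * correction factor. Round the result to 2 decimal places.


Identify the given values:
  GHI = 494 W/m^2, tilt correction factor = 1.059
Apply the formula G_tilted = GHI * factor:
  G_tilted = 494 * 1.059
  G_tilted = 523.15 W/m^2

523.15


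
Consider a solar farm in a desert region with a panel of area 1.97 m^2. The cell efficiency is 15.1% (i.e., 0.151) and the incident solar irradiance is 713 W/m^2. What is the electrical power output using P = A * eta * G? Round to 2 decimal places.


Use the solar power formula P = A * eta * G.
Given: A = 1.97 m^2, eta = 0.151, G = 713 W/m^2
P = 1.97 * 0.151 * 713
P = 212.10 W

212.10


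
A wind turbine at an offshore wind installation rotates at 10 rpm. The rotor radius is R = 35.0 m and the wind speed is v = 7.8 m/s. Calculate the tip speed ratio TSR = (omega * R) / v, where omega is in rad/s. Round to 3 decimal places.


Convert rotational speed to rad/s:
  omega = 10 * 2 * pi / 60 = 1.0472 rad/s
Compute tip speed:
  v_tip = omega * R = 1.0472 * 35.0 = 36.652 m/s
Tip speed ratio:
  TSR = v_tip / v_wind = 36.652 / 7.8 = 4.699

4.699


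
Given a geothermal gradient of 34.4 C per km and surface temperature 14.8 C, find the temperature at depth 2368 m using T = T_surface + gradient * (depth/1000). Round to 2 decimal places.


Convert depth to km: 2368 / 1000 = 2.368 km
Temperature increase = gradient * depth_km = 34.4 * 2.368 = 81.46 C
Temperature at depth = T_surface + delta_T = 14.8 + 81.46
T = 96.26 C

96.26


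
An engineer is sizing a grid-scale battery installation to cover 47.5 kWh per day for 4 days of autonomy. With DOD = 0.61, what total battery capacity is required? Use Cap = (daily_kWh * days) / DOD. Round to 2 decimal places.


Total energy needed = daily * days = 47.5 * 4 = 190.0 kWh
Account for depth of discharge:
  Cap = total_energy / DOD = 190.0 / 0.61
  Cap = 311.48 kWh

311.48


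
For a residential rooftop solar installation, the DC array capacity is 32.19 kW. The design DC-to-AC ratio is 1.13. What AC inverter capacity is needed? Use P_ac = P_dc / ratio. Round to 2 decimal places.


The inverter AC capacity is determined by the DC/AC ratio.
Given: P_dc = 32.19 kW, DC/AC ratio = 1.13
P_ac = P_dc / ratio = 32.19 / 1.13
P_ac = 28.49 kW

28.49


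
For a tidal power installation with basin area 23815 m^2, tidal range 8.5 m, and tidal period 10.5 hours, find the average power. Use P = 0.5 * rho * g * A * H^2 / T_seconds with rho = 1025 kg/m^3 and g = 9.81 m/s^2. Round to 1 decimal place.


Convert period to seconds: T = 10.5 * 3600 = 37800.0 s
H^2 = 8.5^2 = 72.25
P = 0.5 * rho * g * A * H^2 / T
P = 0.5 * 1025 * 9.81 * 23815 * 72.25 / 37800.0
P = 228854.5 W

228854.5


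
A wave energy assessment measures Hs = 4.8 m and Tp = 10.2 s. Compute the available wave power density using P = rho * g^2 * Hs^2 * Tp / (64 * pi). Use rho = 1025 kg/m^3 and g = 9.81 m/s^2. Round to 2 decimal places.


Apply wave power formula:
  g^2 = 9.81^2 = 96.2361
  Hs^2 = 4.8^2 = 23.04
  Numerator = rho * g^2 * Hs^2 * Tp = 1025 * 96.2361 * 23.04 * 10.2 = 23181659.72
  Denominator = 64 * pi = 201.0619
  P = 23181659.72 / 201.0619 = 115296.12 W/m

115296.12


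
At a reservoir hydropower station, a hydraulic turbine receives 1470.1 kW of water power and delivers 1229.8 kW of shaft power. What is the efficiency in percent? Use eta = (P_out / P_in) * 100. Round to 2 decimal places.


Turbine efficiency = (output power / input power) * 100
eta = (1229.8 / 1470.1) * 100
eta = 83.65%

83.65


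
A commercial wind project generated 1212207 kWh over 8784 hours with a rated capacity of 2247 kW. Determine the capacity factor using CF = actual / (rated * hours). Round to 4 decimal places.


Capacity factor = actual output / maximum possible output
Maximum possible = rated * hours = 2247 * 8784 = 19737648 kWh
CF = 1212207 / 19737648
CF = 0.0614

0.0614


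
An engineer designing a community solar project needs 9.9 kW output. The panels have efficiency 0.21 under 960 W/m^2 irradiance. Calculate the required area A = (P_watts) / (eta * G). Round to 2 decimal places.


Convert target power to watts: P = 9.9 * 1000 = 9900.0 W
Compute denominator: eta * G = 0.21 * 960 = 201.6
Required area A = P / (eta * G) = 9900.0 / 201.6
A = 49.11 m^2

49.11


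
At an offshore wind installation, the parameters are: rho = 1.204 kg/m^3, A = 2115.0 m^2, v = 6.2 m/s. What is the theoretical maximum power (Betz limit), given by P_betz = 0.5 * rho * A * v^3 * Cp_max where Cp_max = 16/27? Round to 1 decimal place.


The Betz coefficient Cp_max = 16/27 = 0.5926
v^3 = 6.2^3 = 238.328
P_betz = 0.5 * rho * A * v^3 * Cp_max
P_betz = 0.5 * 1.204 * 2115.0 * 238.328 * 0.5926
P_betz = 179820.1 W

179820.1


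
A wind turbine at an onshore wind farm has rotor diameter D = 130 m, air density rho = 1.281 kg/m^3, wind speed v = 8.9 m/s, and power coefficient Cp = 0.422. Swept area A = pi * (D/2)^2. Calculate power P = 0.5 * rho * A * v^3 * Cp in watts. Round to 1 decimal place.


Step 1 -- Compute swept area:
  A = pi * (D/2)^2 = pi * (130/2)^2 = 13273.23 m^2
Step 2 -- Apply wind power equation:
  P = 0.5 * rho * A * v^3 * Cp
  v^3 = 8.9^3 = 704.969
  P = 0.5 * 1.281 * 13273.23 * 704.969 * 0.422
  P = 2529171.0 W

2529171.0


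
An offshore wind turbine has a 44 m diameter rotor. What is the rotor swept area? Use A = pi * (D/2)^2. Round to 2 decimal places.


Compute the rotor radius:
  r = D / 2 = 44 / 2 = 22.0 m
Calculate swept area:
  A = pi * r^2 = pi * 22.0^2
  A = 1520.53 m^2

1520.53


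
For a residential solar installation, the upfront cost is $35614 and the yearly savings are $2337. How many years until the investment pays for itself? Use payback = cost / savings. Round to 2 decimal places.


Simple payback period = initial cost / annual savings
Payback = 35614 / 2337
Payback = 15.24 years

15.24


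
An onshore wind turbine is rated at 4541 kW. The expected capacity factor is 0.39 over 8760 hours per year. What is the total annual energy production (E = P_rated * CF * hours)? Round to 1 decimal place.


Annual energy = rated_kW * capacity_factor * hours_per_year
Given: P_rated = 4541 kW, CF = 0.39, hours = 8760
E = 4541 * 0.39 * 8760
E = 15513872.4 kWh

15513872.4


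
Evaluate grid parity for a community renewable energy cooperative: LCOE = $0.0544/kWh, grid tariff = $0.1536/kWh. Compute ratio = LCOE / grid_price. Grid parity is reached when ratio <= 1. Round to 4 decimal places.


Compare LCOE to grid price:
  LCOE = $0.0544/kWh, Grid price = $0.1536/kWh
  Ratio = LCOE / grid_price = 0.0544 / 0.1536 = 0.3542
  Grid parity achieved (ratio <= 1)? yes

0.3542


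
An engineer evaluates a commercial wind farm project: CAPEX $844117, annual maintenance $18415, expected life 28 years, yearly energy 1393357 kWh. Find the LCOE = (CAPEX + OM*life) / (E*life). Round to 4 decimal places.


Total cost = CAPEX + OM * lifetime = 844117 + 18415 * 28 = 844117 + 515620 = 1359737
Total generation = annual * lifetime = 1393357 * 28 = 39013996 kWh
LCOE = 1359737 / 39013996
LCOE = 0.0349 $/kWh

0.0349


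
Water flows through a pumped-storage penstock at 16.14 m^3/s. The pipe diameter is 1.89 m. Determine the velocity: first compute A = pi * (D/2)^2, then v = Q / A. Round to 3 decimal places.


Compute pipe cross-sectional area:
  A = pi * (D/2)^2 = pi * (1.89/2)^2 = 2.8055 m^2
Calculate velocity:
  v = Q / A = 16.14 / 2.8055
  v = 5.753 m/s

5.753


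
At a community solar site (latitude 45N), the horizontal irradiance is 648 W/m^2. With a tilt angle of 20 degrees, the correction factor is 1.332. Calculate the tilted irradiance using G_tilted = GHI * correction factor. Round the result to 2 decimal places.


Identify the given values:
  GHI = 648 W/m^2, tilt correction factor = 1.332
Apply the formula G_tilted = GHI * factor:
  G_tilted = 648 * 1.332
  G_tilted = 863.14 W/m^2

863.14


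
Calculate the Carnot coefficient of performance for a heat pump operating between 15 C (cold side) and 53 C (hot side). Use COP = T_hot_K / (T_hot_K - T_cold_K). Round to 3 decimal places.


Convert to Kelvin:
  T_hot = 53 + 273.15 = 326.15 K
  T_cold = 15 + 273.15 = 288.15 K
Apply Carnot COP formula:
  COP = T_hot_K / (T_hot_K - T_cold_K) = 326.15 / 38.0
  COP = 8.583

8.583


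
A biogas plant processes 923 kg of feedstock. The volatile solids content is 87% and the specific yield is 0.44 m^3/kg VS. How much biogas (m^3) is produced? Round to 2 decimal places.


Compute volatile solids:
  VS = mass * VS_fraction = 923 * 0.87 = 803.01 kg
Calculate biogas volume:
  Biogas = VS * specific_yield = 803.01 * 0.44
  Biogas = 353.32 m^3

353.32


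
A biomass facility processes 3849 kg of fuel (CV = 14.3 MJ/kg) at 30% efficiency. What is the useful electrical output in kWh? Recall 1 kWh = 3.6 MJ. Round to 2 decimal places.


Total energy = mass * CV = 3849 * 14.3 = 55040.7 MJ
Useful energy = total * eta = 55040.7 * 0.3 = 16512.21 MJ
Convert to kWh: 16512.21 / 3.6
Useful energy = 4586.73 kWh

4586.73


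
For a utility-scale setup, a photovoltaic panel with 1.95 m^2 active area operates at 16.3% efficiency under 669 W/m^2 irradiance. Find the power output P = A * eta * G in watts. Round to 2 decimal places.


Use the solar power formula P = A * eta * G.
Given: A = 1.95 m^2, eta = 0.163, G = 669 W/m^2
P = 1.95 * 0.163 * 669
P = 212.64 W

212.64
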